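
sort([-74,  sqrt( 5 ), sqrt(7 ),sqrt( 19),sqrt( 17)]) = [ - 74, sqrt (5),sqrt( 7),sqrt( 17 ), sqrt( 19 ) ]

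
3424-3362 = 62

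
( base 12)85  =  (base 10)101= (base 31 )38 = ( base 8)145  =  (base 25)41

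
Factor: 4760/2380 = 2 = 2^1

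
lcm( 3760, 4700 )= 18800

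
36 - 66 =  - 30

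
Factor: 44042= 2^1*19^2*61^1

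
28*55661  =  1558508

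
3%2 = 1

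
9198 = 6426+2772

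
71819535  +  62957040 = 134776575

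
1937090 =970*1997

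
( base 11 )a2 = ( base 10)112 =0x70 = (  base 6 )304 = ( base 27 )44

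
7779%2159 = 1302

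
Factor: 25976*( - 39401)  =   - 2^3*17^1*31^2*41^1*191^1=- 1023480376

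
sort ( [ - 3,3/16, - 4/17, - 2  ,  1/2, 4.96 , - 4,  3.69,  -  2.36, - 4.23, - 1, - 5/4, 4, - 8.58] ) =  [ - 8.58 , - 4.23,  -  4, - 3, - 2.36, - 2, -5/4,- 1, - 4/17, 3/16,1/2,3.69, 4,  4.96 ] 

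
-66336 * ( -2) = 132672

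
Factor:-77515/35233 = - 5^1 * 11^( - 1 )*37^1 * 419^1 * 3203^ ( - 1) 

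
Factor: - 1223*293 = - 293^1*1223^1 = -358339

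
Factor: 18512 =2^4*13^1 * 89^1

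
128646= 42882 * 3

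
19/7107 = 19/7107 = 0.00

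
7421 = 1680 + 5741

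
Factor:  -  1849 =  - 43^2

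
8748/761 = 11  +  377/761 = 11.50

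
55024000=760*72400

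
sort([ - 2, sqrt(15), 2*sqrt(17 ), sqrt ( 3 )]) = [ - 2, sqrt(3 ), sqrt ( 15 ), 2*sqrt(17)]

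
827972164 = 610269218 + 217702946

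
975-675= 300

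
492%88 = 52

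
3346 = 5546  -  2200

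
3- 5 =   -  2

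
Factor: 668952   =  2^3 * 3^3*19^1*163^1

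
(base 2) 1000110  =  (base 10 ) 70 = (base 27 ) 2G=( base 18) 3G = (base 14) 50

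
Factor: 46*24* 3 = 3312 = 2^4*3^2*23^1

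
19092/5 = 3818 + 2/5 = 3818.40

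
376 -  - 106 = 482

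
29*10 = 290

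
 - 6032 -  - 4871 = - 1161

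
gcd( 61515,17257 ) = 1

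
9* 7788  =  70092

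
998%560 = 438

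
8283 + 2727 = 11010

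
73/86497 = 73/86497 = 0.00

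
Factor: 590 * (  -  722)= - 2^2*5^1*19^2 * 59^1= - 425980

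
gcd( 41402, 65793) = 1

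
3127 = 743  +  2384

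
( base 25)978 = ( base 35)4px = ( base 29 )6q8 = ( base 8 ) 13260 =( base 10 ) 5808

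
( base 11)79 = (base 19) 4A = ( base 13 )68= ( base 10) 86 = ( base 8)126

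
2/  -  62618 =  - 1 + 31308/31309=-0.00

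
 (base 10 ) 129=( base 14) 93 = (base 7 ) 243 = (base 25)54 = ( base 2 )10000001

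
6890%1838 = 1376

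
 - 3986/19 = -210 + 4/19 = - 209.79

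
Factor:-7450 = -2^1*5^2*149^1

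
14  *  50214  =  702996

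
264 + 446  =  710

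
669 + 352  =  1021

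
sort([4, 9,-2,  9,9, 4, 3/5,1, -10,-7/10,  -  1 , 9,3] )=[ - 10 , - 2,  -  1, - 7/10,3/5,  1,3, 4, 4,  9,  9,9,9] 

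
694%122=84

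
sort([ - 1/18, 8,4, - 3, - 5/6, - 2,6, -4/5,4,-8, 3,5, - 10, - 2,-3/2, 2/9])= [ - 10, -8, - 3, - 2, - 2, - 3/2, - 5/6, - 4/5, - 1/18, 2/9,3, 4, 4,  5,6,8 ] 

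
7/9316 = 7/9316  =  0.00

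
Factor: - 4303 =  - 13^1*  331^1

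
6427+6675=13102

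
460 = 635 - 175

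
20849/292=71 + 117/292 = 71.40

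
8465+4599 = 13064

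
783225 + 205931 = 989156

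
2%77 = 2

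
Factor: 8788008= 2^3*3^1*366167^1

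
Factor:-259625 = -5^3 * 31^1*67^1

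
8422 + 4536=12958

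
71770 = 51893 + 19877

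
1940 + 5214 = 7154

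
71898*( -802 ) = -57662196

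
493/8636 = 29/508 = 0.06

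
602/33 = 602/33= 18.24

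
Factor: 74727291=3^1 *17^1*1061^1 * 1381^1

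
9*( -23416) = - 210744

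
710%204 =98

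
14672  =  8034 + 6638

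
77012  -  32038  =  44974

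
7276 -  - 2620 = 9896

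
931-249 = 682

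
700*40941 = 28658700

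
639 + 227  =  866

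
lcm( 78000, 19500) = 78000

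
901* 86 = 77486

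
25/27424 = 25/27424 = 0.00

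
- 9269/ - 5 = 1853 + 4/5=1853.80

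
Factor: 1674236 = 2^2*418559^1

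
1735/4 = 1735/4 = 433.75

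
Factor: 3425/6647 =5^2*17^ ( -2 ) * 23^(  -  1)*137^1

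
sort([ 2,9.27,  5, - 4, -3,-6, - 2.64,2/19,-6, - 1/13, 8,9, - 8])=[ - 8, - 6, - 6, - 4, - 3, - 2.64 , - 1/13,2/19, 2, 5, 8,9, 9.27]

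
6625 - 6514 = 111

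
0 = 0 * 812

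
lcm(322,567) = 26082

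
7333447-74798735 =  - 67465288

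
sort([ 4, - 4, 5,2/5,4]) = [ - 4,2/5, 4,4,5]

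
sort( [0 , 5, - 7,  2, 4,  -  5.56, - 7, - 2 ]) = [ - 7, - 7, - 5.56, - 2, 0, 2,4,  5 ] 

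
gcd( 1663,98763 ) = 1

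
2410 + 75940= 78350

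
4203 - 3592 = 611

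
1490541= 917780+572761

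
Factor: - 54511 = - 19^2*151^1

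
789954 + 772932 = 1562886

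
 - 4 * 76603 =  - 306412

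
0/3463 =0 = 0.00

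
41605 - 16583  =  25022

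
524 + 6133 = 6657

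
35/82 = 35/82 = 0.43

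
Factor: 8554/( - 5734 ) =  - 91/61 = - 7^1 * 13^1*61^(-1) 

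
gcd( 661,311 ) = 1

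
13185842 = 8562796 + 4623046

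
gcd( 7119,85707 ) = 9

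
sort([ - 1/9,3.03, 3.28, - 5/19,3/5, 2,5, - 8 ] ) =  [ - 8,-5/19, - 1/9,3/5, 2,3.03, 3.28,5]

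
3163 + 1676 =4839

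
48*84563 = 4059024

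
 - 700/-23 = 700/23 = 30.43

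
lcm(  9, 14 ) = 126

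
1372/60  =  343/15 = 22.87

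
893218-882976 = 10242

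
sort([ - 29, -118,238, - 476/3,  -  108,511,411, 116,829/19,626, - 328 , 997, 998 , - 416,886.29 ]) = [ - 416 , - 328, - 476/3, - 118, - 108, - 29,829/19,116,238, 411,511 , 626,886.29,997,998]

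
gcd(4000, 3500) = 500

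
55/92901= 55/92901  =  0.00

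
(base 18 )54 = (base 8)136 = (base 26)3g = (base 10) 94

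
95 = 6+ 89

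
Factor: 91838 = 2^1*47^1*977^1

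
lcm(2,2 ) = 2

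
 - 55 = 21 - 76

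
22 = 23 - 1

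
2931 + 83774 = 86705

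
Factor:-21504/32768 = - 21/32 = - 2^(-5 )*3^1*7^1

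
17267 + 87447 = 104714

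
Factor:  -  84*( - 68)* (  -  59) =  - 337008 = - 2^4 * 3^1*7^1* 17^1 * 59^1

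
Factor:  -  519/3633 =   -  7^( - 1 ) = - 1/7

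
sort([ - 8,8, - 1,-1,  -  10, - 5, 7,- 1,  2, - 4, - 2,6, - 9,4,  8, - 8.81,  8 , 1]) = [ - 10, - 9, - 8.81, - 8, - 5,-4, - 2,-1,-1, - 1,1, 2,4, 6,7,8,8,8 ]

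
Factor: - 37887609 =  - 3^1*12629203^1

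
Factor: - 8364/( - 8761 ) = 2^2 * 3^1 *17^1 * 41^1 * 8761^( - 1)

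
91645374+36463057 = 128108431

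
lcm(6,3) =6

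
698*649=453002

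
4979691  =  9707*513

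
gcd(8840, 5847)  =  1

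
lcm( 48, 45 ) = 720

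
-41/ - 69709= 41/69709 = 0.00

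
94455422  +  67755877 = 162211299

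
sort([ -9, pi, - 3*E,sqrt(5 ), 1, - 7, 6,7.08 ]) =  [  -  9, - 3*E, - 7,1, sqrt(5 ), pi, 6, 7.08]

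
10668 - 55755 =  - 45087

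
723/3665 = 723/3665 = 0.20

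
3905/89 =3905/89 = 43.88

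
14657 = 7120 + 7537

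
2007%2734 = 2007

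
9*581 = 5229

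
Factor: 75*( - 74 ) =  - 5550 = - 2^1*3^1*5^2*37^1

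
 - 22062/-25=22062/25 =882.48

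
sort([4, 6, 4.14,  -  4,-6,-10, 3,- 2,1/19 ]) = [ - 10, - 6,  -  4, - 2,  1/19 , 3,4,4.14, 6 ] 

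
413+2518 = 2931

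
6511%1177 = 626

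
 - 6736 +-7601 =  - 14337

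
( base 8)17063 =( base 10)7731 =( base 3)101121100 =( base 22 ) fl9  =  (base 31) 81C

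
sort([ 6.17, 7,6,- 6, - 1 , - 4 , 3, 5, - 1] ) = [- 6, - 4 , - 1, - 1 , 3,5, 6 , 6.17, 7]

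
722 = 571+151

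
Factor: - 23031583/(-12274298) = 2^(-1)*17^1*61^( - 1)*97^1*13967^1*100609^( - 1 ) 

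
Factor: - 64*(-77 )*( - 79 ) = -389312 = - 2^6 * 7^1*11^1*79^1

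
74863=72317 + 2546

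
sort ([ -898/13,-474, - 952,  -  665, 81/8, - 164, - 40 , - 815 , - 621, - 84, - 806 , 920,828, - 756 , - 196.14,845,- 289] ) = [ - 952,-815,-806,  -  756, - 665,- 621,  -  474 , - 289, - 196.14, - 164, - 84, - 898/13 ,-40,  81/8, 828, 845,920 ]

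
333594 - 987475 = -653881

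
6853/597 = 6853/597 =11.48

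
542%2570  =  542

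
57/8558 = 57/8558 = 0.01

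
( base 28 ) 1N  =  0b110011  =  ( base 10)51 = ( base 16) 33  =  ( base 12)43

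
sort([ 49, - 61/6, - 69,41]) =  [ - 69, - 61/6 , 41, 49]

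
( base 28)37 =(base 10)91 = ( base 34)2n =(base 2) 1011011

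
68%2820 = 68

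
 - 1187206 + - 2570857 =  - 3758063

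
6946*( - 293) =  - 2035178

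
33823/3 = 11274+1/3 = 11274.33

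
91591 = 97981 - 6390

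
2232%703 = 123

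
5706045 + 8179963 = 13886008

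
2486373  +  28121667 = 30608040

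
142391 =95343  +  47048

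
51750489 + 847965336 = 899715825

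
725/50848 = 725/50848 = 0.01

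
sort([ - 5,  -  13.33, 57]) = [-13.33,-5, 57] 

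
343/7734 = 343/7734 = 0.04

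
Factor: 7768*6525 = 2^3* 3^2*5^2*29^1*971^1 =50686200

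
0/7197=0= 0.00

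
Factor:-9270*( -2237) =2^1 * 3^2*5^1*103^1 *2237^1=20736990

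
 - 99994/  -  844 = 49997/422 = 118.48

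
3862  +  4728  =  8590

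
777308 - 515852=261456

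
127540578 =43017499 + 84523079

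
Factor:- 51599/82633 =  - 51599^1*82633^( - 1)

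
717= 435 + 282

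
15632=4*3908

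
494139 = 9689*51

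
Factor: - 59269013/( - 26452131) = 3^( - 1)  *  8817377^( - 1 )*59269013^1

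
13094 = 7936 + 5158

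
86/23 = 3 + 17/23  =  3.74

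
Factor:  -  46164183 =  - 3^1*13^1*1183697^1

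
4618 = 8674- 4056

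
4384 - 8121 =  - 3737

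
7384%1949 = 1537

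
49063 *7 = 343441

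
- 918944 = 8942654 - 9861598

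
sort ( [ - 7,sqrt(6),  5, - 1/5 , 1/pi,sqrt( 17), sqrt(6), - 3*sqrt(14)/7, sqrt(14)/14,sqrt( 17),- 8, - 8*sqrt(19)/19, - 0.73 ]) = [-8,  -  7, - 8 * sqrt( 19)/19, - 3*sqrt( 14)/7,- 0.73, - 1/5,sqrt( 14)/14, 1/pi,sqrt(6 ) , sqrt( 6), sqrt( 17),sqrt( 17 ),5]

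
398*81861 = 32580678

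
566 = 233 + 333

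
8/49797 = 8/49797 = 0.00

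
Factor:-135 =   -  3^3 * 5^1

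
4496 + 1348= 5844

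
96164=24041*4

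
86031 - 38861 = 47170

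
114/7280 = 57/3640=0.02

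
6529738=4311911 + 2217827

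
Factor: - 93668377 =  - 11^1 * 8515307^1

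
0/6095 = 0 = 0.00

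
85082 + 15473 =100555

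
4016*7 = 28112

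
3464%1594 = 276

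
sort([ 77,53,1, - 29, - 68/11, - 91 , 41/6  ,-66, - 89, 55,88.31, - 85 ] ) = [ - 91, - 89, - 85, - 66, - 29,-68/11,1,41/6,53,55,77, 88.31]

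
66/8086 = 33/4043 =0.01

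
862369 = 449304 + 413065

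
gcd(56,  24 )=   8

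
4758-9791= - 5033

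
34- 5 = 29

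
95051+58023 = 153074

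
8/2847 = 8/2847  =  0.00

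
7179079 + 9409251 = 16588330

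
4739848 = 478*9916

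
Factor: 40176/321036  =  108/863 = 2^2*3^3 * 863^(-1 )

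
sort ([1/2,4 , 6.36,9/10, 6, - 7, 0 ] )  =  [ - 7,  0 , 1/2,  9/10,4,6,  6.36]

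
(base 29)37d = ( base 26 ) 419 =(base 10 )2739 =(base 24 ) 4I3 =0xab3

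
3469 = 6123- 2654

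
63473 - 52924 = 10549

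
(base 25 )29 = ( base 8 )73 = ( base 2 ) 111011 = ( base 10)59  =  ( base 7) 113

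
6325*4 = 25300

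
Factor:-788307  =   - 3^1*13^1*17^1 * 29^1 * 41^1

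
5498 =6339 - 841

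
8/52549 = 8/52549 = 0.00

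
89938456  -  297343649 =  -207405193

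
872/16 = 109/2 = 54.50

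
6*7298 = 43788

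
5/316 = 5/316 =0.02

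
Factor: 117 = 3^2*13^1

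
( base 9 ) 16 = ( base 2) 1111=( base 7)21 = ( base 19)f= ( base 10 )15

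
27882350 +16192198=44074548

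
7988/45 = 7988/45  =  177.51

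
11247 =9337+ 1910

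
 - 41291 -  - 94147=52856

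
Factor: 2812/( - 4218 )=-2/3=- 2^1*3^(-1) 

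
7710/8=3855/4 = 963.75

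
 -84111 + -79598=-163709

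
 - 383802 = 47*(-8166 )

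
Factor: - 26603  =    -  37^1 * 719^1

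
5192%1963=1266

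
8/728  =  1/91 = 0.01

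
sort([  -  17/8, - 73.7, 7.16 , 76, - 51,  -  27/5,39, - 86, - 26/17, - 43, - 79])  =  [ - 86, - 79,-73.7,  -  51,  -  43, - 27/5 ,- 17/8 , - 26/17, 7.16 , 39, 76 ]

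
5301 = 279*19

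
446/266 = 223/133 = 1.68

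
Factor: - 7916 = -2^2*1979^1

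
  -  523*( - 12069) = 6312087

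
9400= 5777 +3623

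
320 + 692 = 1012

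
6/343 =6/343 = 0.02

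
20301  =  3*6767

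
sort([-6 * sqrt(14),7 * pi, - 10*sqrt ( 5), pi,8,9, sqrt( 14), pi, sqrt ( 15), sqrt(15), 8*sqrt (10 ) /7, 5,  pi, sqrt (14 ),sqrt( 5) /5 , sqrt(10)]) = [-6*sqrt(14),- 10*sqrt(5),  sqrt(5)/5, pi, pi, pi, sqrt( 10),8 * sqrt(10)/7, sqrt(14), sqrt(14), sqrt(15 ) , sqrt(15),5,  8,  9,  7 * pi]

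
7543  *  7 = 52801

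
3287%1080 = 47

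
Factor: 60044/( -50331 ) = - 68/57 = - 2^2 * 3^( - 1 )*17^1*19^(-1 ) 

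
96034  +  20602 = 116636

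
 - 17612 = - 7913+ - 9699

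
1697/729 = 2 + 239/729 = 2.33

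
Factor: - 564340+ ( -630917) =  - 3^1*7^2*47^1*173^1 = - 1195257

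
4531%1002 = 523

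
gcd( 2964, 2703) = 3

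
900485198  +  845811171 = 1746296369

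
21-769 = -748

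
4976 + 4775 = 9751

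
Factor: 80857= 7^1*11551^1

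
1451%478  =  17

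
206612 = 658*314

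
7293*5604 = 40869972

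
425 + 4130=4555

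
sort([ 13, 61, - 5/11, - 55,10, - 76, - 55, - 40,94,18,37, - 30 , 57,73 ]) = [ - 76, - 55, - 55,-40, - 30,-5/11, 10,13,18,37, 57, 61, 73, 94 ] 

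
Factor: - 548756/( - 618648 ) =793/894 = 2^ (-1)*3^ (  -  1 ) * 13^1*61^1 * 149^( -1)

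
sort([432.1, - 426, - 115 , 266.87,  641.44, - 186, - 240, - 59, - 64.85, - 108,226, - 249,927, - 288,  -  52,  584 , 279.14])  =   [-426, - 288, - 249,- 240 , - 186,  -  115,- 108,-64.85, - 59 , - 52  ,  226,  266.87,279.14, 432.1 , 584, 641.44,927]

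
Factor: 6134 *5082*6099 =190124053812 = 2^2*3^2*7^1 * 11^2*19^1  *  107^1*3067^1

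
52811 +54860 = 107671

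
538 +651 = 1189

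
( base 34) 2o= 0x5C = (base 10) 92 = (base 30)32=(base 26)3e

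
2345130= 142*16515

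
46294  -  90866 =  - 44572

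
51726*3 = 155178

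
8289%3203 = 1883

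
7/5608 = 7/5608 = 0.00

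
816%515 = 301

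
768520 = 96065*8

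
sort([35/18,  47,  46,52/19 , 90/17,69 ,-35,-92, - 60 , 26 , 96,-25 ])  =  [-92  , - 60, - 35, -25,35/18,52/19,90/17,26,46,  47 , 69, 96] 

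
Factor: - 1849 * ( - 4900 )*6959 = 2^2*5^2*7^2*43^2*6959^1 = 63049235900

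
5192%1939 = 1314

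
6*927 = 5562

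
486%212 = 62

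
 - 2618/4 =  - 655 + 1/2=- 654.50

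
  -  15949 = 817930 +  - 833879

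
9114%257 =119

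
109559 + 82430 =191989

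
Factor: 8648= 2^3*23^1*47^1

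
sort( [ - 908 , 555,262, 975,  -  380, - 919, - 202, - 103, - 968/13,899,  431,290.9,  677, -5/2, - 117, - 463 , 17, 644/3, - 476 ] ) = [ - 919, - 908, - 476,-463 , - 380,  -  202, - 117 , - 103, - 968/13,-5/2, 17,  644/3,262, 290.9,431 , 555,677, 899,975 ] 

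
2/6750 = 1/3375 = 0.00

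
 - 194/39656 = -97/19828 = - 0.00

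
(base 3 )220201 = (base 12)477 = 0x29b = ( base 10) 667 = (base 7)1642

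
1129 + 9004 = 10133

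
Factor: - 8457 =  - 3^1*2819^1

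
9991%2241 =1027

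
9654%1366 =92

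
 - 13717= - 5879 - 7838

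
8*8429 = 67432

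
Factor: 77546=2^1*7^1*29^1 * 191^1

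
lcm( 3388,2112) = 162624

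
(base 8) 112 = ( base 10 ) 74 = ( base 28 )2I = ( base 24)32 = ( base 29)2g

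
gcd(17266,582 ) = 194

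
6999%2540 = 1919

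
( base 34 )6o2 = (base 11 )590a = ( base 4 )1321022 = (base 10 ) 7754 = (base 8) 17112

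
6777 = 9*753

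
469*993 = 465717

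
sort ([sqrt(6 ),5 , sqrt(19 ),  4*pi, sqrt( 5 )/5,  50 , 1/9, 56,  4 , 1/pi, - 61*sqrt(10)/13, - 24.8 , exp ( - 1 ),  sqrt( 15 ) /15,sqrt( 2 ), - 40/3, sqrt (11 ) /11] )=[ - 24.8, - 61*sqrt( 10 ) /13, - 40/3,1/9, sqrt( 15)/15 , sqrt( 11 )/11, 1/pi , exp( - 1),sqrt(5)/5, sqrt(2) , sqrt(6 ),4, sqrt( 19),5,4*pi, 50,56 ]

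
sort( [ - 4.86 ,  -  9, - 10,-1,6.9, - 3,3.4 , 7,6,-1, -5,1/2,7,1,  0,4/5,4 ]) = [-10, - 9, - 5, - 4.86,- 3, - 1, - 1,  0,1/2 , 4/5 , 1 , 3.4,4,6, 6.9,7,7]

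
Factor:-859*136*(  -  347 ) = 40537928= 2^3*17^1*347^1*859^1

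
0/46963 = 0 = 0.00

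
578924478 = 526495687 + 52428791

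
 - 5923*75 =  - 444225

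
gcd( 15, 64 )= 1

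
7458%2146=1020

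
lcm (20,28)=140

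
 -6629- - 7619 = 990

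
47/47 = 1  =  1.00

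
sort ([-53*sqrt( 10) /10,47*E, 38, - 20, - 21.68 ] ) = [ - 21.68,-20, - 53*sqrt( 10) /10, 38,47*E ] 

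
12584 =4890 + 7694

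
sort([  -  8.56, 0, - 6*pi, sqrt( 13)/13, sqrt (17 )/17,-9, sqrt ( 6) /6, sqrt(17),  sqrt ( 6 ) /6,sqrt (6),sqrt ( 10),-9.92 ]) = [-6*pi, - 9.92, - 9,- 8.56, 0, sqrt(17)/17,sqrt(13) /13, sqrt ( 6 )/6, sqrt( 6)/6, sqrt(6 ), sqrt ( 10), sqrt(17)]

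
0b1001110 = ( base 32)2E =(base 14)58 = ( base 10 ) 78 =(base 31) 2g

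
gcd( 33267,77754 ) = 3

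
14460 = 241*60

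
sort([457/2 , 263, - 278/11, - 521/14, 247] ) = [ - 521/14, - 278/11, 457/2, 247, 263]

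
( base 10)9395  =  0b10010010110011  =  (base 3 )110212222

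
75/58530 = 5/3902= 0.00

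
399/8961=133/2987 = 0.04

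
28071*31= 870201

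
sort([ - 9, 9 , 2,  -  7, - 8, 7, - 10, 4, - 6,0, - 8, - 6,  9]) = [ - 10, - 9 ,- 8, - 8,  -  7, - 6,- 6,0,2 , 4, 7 , 9, 9] 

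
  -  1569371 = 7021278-8590649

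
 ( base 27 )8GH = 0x1889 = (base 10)6281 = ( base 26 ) 97F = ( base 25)A16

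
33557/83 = 33557/83  =  404.30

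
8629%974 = 837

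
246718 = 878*281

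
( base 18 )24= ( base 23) 1H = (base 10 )40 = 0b101000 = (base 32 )18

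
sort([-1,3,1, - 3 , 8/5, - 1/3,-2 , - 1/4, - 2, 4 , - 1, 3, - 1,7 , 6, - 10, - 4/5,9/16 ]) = [ - 10, - 3  ,-2 , - 2, - 1, - 1,  -  1, - 4/5,  -  1/3 ,- 1/4,9/16,1, 8/5 , 3,3,4,6,  7 ] 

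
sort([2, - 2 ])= [-2, 2]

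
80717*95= 7668115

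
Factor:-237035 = -5^1*47407^1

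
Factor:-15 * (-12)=180=2^2*3^2 * 5^1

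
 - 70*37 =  - 2590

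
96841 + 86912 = 183753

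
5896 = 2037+3859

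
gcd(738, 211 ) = 1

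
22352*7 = 156464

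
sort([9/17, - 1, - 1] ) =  [  -  1, - 1 , 9/17 ]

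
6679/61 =6679/61 =109.49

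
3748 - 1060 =2688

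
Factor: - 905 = - 5^1 * 181^1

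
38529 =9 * 4281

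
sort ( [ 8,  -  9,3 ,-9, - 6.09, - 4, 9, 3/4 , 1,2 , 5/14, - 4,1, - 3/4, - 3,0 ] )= [ - 9, - 9,-6.09, - 4, - 4, - 3, - 3/4 , 0,5/14, 3/4,1, 1,2,3, 8,9]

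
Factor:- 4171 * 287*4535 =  - 5428744195 = -5^1*7^1*41^1 *43^1 * 97^1*907^1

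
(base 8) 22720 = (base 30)AMK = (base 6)112452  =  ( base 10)9680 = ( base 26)e88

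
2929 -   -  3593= 6522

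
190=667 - 477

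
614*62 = 38068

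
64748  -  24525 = 40223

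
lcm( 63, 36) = 252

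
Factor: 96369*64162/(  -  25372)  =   - 3091613889/12686 = - 2^(  -  1 )*3^1*7^2*13^1*353^1*4583^1*6343^(  -  1)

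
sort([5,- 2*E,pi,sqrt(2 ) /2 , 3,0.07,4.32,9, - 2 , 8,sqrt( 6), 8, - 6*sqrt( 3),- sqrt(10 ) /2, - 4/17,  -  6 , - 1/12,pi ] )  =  [ - 6*sqrt( 3), - 6, - 2*E, - 2, -sqrt(10)/2, - 4/17, - 1/12,0.07, sqrt( 2)/2,sqrt( 6 ),  3,pi,pi,  4.32, 5,8, 8,9 ] 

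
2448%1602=846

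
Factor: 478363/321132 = 2^( - 2)*3^( - 1)*7^( - 1)* 17^1*19^1*1481^1*3823^ ( - 1 )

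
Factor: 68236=2^2*7^1*2437^1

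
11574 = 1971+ 9603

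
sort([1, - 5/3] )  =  [-5/3, 1] 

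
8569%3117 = 2335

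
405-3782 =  - 3377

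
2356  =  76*31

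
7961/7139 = 7961/7139 = 1.12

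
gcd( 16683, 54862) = 1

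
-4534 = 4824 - 9358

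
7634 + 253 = 7887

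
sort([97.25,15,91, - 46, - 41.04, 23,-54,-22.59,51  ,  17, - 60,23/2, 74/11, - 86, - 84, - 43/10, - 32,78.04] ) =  [ - 86, - 84,-60, - 54, - 46, - 41.04,-32,- 22.59, - 43/10 , 74/11,23/2,15,17, 23,51,78.04,91, 97.25 ] 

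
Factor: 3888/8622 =216/479 = 2^3*3^3 * 479^( - 1)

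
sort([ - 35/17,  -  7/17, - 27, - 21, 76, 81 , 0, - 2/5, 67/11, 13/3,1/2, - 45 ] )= [ - 45, - 27, - 21, - 35/17, - 7/17,-2/5, 0,1/2,13/3, 67/11,  76, 81 ] 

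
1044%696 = 348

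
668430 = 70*9549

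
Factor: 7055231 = 73^1*127^1  *761^1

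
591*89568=52934688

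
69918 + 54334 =124252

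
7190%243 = 143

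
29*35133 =1018857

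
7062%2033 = 963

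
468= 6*78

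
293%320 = 293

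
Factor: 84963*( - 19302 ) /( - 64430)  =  3^2*5^( - 1 ) * 17^( - 1 )*127^1 * 223^1 * 379^(  -  1) * 3217^1 = 819977913/32215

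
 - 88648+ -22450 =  - 111098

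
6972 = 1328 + 5644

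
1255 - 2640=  - 1385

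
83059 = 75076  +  7983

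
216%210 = 6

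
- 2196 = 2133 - 4329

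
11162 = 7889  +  3273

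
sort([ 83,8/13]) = [8/13,83]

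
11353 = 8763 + 2590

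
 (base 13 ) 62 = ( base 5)310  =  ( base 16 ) 50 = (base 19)44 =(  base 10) 80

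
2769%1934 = 835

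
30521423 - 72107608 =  - 41586185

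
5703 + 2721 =8424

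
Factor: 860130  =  2^1*3^2*5^1*19^1*503^1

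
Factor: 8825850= 2^1 * 3^2*5^2 * 11^1*1783^1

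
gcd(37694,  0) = 37694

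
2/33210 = 1/16605 = 0.00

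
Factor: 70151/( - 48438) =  - 2^( - 1)*3^( - 4)*13^( - 1)*23^(  -  1)*29^1 * 41^1*59^1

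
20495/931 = 20495/931  =  22.01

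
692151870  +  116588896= 808740766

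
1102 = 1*1102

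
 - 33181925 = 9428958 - 42610883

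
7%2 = 1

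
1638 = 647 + 991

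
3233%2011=1222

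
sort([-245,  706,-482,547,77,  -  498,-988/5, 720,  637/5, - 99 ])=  [-498, - 482, - 245,  -  988/5, - 99,77,637/5,  547,706,720] 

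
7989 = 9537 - 1548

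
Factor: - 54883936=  - 2^5* 1715123^1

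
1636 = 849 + 787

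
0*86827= 0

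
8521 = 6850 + 1671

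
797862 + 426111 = 1223973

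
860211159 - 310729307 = 549481852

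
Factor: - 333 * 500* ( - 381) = 2^2*3^3*5^3 * 37^1 * 127^1 = 63436500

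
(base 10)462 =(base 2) 111001110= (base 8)716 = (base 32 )EE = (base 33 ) e0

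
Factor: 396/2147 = 2^2 * 3^2*11^1 * 19^ (-1 )*113^(- 1)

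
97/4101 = 97/4101 = 0.02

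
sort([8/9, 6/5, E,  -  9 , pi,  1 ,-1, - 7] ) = [-9, - 7, - 1,8/9,  1,6/5,  E,  pi] 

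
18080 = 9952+8128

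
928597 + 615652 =1544249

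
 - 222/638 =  - 1 + 208/319  =  - 0.35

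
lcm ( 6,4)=12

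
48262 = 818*59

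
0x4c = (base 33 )2a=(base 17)48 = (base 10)76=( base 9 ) 84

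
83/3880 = 83/3880= 0.02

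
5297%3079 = 2218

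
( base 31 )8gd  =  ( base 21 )ic7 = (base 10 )8197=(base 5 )230242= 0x2005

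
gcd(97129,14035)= 1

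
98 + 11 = 109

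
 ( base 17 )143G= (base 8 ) 13770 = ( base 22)CEK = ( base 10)6136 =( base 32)5vo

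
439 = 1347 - 908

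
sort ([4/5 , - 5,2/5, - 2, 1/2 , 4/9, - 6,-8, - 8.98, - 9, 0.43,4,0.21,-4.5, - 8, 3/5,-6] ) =[- 9, - 8.98,-8, - 8 , - 6 , - 6, - 5, - 4.5, - 2, 0.21,2/5, 0.43 , 4/9, 1/2,3/5,4/5,4] 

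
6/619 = 6/619 = 0.01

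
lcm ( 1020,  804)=68340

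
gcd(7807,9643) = 1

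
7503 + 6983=14486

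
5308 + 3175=8483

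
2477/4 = 2477/4=619.25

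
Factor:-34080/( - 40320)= 71/84 = 2^( - 2)*3^( - 1 )*7^( - 1)*71^1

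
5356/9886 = 2678/4943 =0.54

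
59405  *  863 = 51266515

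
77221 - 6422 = 70799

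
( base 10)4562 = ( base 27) 66q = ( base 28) 5MQ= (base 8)10722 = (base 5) 121222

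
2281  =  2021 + 260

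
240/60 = 4 = 4.00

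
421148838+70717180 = 491866018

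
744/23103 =248/7701 = 0.03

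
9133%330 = 223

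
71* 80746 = 5732966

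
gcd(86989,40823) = 1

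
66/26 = 33/13 = 2.54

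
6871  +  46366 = 53237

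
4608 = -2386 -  - 6994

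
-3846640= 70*( - 54952 ) 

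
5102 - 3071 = 2031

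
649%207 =28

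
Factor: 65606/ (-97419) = - 2^1*3^( - 1)*7^ ( - 1)*4639^( - 1) * 32803^1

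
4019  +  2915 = 6934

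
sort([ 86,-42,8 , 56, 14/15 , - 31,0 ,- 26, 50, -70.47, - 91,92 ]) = [ - 91, - 70.47,-42,-31,-26, 0, 14/15, 8 , 50, 56, 86,92] 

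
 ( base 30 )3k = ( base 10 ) 110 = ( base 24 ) 4e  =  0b1101110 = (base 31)3H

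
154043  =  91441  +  62602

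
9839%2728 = 1655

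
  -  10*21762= - 217620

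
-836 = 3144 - 3980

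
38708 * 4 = 154832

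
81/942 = 27/314 = 0.09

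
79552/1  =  79552 = 79552.00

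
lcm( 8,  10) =40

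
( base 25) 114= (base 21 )1a3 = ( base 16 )28E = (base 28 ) na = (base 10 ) 654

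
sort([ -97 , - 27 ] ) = [ - 97, - 27]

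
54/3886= 27/1943= 0.01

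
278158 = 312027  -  33869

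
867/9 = 96 + 1/3 = 96.33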